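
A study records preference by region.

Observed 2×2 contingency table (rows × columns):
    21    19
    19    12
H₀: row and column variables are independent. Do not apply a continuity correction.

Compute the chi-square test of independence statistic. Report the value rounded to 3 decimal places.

test statistic = 0.549

Row totals [40, 31], col totals [40, 31], n=71
χ² = (21−22.54)²/22.54 + (19−17.46)²/17.46 + (19−17.46)²/17.46 + (12−13.54)²/13.54 = 0.5486
df = 1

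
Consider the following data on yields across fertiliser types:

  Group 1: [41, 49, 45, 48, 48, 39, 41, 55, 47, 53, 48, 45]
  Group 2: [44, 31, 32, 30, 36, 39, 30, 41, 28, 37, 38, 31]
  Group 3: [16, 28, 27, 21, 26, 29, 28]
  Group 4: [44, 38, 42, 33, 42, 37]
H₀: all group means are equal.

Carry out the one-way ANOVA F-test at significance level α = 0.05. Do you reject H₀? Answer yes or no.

Group means [46.58, 34.75, 25.00, 39.33], grand mean 37.486
SSB = Σnᵢ(x̄ᵢ−x̄)² = 2194.743; SSW = ΣΣ(x−x̄ᵢ)² = 754.500
MSB = 2194.743/3 = 731.5811; MSW = 754.500/33 = 22.8636
F = MSB/MSW = 31.9976
df = (3, 33)
p-value (upper-tail) = 0.00000
At α=0.05: p < α → reject H₀

reject H₀: yes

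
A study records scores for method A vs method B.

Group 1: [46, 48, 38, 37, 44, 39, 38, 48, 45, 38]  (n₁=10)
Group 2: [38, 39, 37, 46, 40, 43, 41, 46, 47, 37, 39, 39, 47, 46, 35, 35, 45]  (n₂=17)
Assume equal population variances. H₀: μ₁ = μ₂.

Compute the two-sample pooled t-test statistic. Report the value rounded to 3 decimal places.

test statistic = 0.531

x̄₁=42.100, s₁=4.508, n₁=10
x̄₂=41.176, s₂=4.275, n₂=17
s_p² = [9·4.508² + 16·4.275²]/25 = 19.0148
SE = √(s_p²·(1/10+1/17)) = 1.7378
t = (42.100−41.176)/1.7378 = 0.5314
df = 25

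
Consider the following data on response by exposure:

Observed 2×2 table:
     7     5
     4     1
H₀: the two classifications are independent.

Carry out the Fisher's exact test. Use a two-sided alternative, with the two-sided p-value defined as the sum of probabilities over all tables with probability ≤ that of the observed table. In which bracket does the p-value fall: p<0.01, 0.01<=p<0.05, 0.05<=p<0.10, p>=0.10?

Margins: r₁=12, r₂=5, c₁=11, c₂=6, n=17
p_obs = C(12,7)·C(5,4)/C(17,11); sum pmf over tables with pmf ≤ p_obs
p-value (two-sided) = 0.60003
→ bracket: p>=0.10

p-value bracket: p>=0.10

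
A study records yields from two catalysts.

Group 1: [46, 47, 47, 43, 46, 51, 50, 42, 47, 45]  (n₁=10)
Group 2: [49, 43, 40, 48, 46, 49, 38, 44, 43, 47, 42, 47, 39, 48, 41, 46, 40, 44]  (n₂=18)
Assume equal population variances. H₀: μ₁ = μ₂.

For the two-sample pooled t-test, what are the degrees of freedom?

df = n₁ + n₂ − 2 = 10 + 18 − 2 = 26

degrees of freedom = 26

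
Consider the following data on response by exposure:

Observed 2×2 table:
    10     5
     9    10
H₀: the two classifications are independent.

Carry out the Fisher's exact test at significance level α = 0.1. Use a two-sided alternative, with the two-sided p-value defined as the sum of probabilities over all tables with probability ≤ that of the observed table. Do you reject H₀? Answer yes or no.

Margins: r₁=15, r₂=19, c₁=19, c₂=15, n=34
p_obs = C(15,10)·C(19,9)/C(34,19); sum pmf over tables with pmf ≤ p_obs
p-value (two-sided) = 0.31412
At α=0.1: p ≥ α → fail to reject H₀

reject H₀: no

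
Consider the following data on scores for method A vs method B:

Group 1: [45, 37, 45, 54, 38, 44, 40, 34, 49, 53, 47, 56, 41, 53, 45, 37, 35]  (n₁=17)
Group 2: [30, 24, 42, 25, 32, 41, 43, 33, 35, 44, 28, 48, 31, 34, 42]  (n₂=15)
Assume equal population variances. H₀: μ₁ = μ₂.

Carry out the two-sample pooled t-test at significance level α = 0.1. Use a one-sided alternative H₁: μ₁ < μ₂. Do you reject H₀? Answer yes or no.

x̄₁=44.294, s₁=6.989, n₁=17
x̄₂=35.467, s₂=7.415, n₂=15
s_p² = [16·6.989² + 14·7.415²]/30 = 51.7088
SE = √(s_p²·(1/17+1/15)) = 2.5473
t = (44.294−35.467)/2.5473 = 3.4654
df = 30
p-value (one-sided, H₁ less) = 0.99919
At α=0.1: p ≥ α → fail to reject H₀

reject H₀: no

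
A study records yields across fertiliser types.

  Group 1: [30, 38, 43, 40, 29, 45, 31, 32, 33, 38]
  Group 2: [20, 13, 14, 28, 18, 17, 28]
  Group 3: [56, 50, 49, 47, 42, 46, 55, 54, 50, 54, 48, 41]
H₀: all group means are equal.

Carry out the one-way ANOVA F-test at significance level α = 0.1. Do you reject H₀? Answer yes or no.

reject H₀: yes

Group means [35.90, 19.71, 49.33], grand mean 37.552
SSB = Σnᵢ(x̄ᵢ−x̄)² = 3920.177; SSW = ΣΣ(x−x̄ᵢ)² = 776.995
MSB = 3920.177/2 = 1960.0886; MSW = 776.995/26 = 29.8844
F = MSB/MSW = 65.5890
df = (2, 26)
p-value (upper-tail) = 0.00000
At α=0.1: p < α → reject H₀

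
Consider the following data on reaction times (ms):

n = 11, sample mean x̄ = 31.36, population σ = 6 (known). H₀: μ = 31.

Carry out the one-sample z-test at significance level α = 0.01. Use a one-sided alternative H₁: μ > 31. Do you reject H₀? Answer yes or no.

SE = σ/√n = 6/√11 = 1.8091
z = (x̄−μ₀)/SE = (31.36−31)/1.8091 = 0.1990
p-value (one-sided, H₁ greater) = 0.42113
At α=0.01: p ≥ α → fail to reject H₀

reject H₀: no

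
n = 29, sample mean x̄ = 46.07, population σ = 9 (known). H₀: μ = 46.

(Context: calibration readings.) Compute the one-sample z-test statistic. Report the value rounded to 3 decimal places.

SE = σ/√n = 9/√29 = 1.6713
z = (x̄−μ₀)/SE = (46.07−46)/1.6713 = 0.0419

test statistic = 0.042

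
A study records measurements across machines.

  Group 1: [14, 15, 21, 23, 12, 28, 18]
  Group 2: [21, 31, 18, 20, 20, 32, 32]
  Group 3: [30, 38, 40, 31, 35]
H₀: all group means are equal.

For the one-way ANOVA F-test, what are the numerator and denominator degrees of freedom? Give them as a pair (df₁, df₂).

k = 3 groups, N = 19 total
df = (k−1, N−k) = (3−1, 19−3) = (2, 16)

degrees of freedom = [2, 16]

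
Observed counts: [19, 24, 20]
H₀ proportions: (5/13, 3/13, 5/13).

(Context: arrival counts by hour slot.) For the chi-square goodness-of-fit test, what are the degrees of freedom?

df = k − 1 = 3 − 1 = 2

degrees of freedom = 2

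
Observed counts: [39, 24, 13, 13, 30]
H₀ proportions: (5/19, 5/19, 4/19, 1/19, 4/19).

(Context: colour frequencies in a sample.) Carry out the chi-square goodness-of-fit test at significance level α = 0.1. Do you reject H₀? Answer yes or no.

reject H₀: yes

n = 119; E_i = n·p_i = [31.32, 31.32, 25.05, 6.26, 25.05]
χ² = (39−31.32)²/31.32 + (24−31.32)²/31.32 + (13−25.05)²/25.05 + (13−6.26)²/6.26 + (30−25.05)²/25.05 = 17.6164
df = 4
p-value (upper-tail) = 0.00147
At α=0.1: p < α → reject H₀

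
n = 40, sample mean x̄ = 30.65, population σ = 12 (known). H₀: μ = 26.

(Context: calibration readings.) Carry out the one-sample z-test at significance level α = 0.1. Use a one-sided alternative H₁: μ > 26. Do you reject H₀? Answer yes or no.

SE = σ/√n = 12/√40 = 1.8974
z = (x̄−μ₀)/SE = (30.65−26)/1.8974 = 2.4508
p-value (one-sided, H₁ greater) = 0.00713
At α=0.1: p < α → reject H₀

reject H₀: yes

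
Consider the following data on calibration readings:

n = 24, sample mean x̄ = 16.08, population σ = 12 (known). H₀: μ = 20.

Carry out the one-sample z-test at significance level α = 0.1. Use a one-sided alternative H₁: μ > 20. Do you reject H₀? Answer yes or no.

SE = σ/√n = 12/√24 = 2.4495
z = (x̄−μ₀)/SE = (16.08−20)/2.4495 = -1.6003
p-value (one-sided, H₁ greater) = 0.94524
At α=0.1: p ≥ α → fail to reject H₀

reject H₀: no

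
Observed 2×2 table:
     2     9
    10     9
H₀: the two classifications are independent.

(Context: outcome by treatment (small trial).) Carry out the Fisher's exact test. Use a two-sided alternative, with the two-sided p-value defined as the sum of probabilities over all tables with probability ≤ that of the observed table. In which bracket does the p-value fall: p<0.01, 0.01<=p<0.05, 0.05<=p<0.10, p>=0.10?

p-value bracket: p>=0.10

Margins: r₁=11, r₂=19, c₁=12, c₂=18, n=30
p_obs = C(11,2)·C(19,10)/C(30,12); sum pmf over tables with pmf ≤ p_obs
p-value (two-sided) = 0.12133
→ bracket: p>=0.10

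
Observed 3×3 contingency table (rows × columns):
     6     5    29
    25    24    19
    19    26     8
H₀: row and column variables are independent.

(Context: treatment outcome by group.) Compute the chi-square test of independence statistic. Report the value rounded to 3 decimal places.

test statistic = 36.569

Row totals [40, 68, 53], col totals [50, 55, 56], n=161
χ² = (6−12.42)²/12.42 + (5−13.66)²/13.66 + (29−13.91)²/13.91 + (25−21.12)²/21.12 + (24−23.23)²/23.23 + (19−23.65)²/23.65 + (19−16.46)²/16.46 + (26−18.11)²/18.11 + (8−18.43)²/18.43 = 36.5693
df = 4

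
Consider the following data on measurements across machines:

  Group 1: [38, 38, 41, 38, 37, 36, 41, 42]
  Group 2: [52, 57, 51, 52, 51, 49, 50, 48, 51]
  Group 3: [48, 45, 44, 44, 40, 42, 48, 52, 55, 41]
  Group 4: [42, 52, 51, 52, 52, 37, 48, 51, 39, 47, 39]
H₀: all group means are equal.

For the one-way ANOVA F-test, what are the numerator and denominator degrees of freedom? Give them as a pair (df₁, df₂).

degrees of freedom = [3, 34]

k = 4 groups, N = 38 total
df = (k−1, N−k) = (4−1, 38−4) = (3, 34)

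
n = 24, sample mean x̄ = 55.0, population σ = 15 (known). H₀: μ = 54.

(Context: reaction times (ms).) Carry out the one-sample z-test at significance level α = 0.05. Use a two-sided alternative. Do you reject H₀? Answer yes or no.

SE = σ/√n = 15/√24 = 3.0619
z = (x̄−μ₀)/SE = (55.0−54)/3.0619 = 0.3266
p-value (two-sided) = 0.74397
At α=0.05: p ≥ α → fail to reject H₀

reject H₀: no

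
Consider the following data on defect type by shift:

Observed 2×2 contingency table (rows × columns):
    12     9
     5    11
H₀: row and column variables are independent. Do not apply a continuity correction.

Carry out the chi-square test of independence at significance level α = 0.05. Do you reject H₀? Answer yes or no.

Row totals [21, 16], col totals [17, 20], n=37
χ² = (12−9.65)²/9.65 + (9−11.35)²/11.35 + (5−7.35)²/7.35 + (11−8.65)²/8.65 = 2.4514
df = 1
p-value (upper-tail) = 0.11742
At α=0.05: p ≥ α → fail to reject H₀

reject H₀: no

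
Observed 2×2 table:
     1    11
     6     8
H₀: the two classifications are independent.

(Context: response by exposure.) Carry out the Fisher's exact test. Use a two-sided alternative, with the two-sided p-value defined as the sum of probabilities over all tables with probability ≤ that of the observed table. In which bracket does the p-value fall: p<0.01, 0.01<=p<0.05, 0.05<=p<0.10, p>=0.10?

p-value bracket: 0.05<=p<0.10

Margins: r₁=12, r₂=14, c₁=7, c₂=19, n=26
p_obs = C(12,1)·C(14,6)/C(26,7); sum pmf over tables with pmf ≤ p_obs
p-value (two-sided) = 0.08087
→ bracket: 0.05<=p<0.10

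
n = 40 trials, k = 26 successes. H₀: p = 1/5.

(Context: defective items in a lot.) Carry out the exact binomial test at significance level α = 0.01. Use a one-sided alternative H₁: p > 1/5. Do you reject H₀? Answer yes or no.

Exact binomial: n=40, k=26, p₀=1/5=0.2000
P(X≥26) from Σ C(n,i)·p₀^i·(1−p₀)^(n−i)
p-value (one-sided, H₁ greater) = 0.00000
At α=0.01: p < α → reject H₀

reject H₀: yes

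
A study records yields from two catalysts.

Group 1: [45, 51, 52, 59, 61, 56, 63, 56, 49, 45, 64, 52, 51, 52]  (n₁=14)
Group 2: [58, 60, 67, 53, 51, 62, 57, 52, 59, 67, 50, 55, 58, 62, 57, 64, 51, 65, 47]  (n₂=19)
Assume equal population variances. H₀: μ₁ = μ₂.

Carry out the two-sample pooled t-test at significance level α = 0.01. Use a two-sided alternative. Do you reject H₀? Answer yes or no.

x̄₁=54.000, s₁=6.076, n₁=14
x̄₂=57.632, s₂=5.946, n₂=19
s_p² = [13·6.076² + 18·5.946²]/31 = 36.0136
SE = √(s_p²·(1/14+1/19)) = 2.1137
t = (54.000−57.632)/2.1137 = -1.7181
df = 31
p-value (two-sided) = 0.09575
At α=0.01: p ≥ α → fail to reject H₀

reject H₀: no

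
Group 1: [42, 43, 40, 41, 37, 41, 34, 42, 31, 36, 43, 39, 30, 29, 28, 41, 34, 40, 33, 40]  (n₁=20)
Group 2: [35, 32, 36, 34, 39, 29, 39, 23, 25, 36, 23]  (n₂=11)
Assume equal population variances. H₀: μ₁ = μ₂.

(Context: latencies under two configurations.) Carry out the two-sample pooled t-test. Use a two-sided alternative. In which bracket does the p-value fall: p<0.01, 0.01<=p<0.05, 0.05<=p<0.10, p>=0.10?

x̄₁=37.200, s₁=4.948, n₁=20
x̄₂=31.909, s₂=6.024, n₂=11
s_p² = [19·4.948² + 10·6.024²]/29 = 28.5555
SE = √(s_p²·(1/20+1/11)) = 2.0059
t = (37.200−31.909)/2.0059 = 2.6376
df = 29
p-value (two-sided) = 0.01328
→ bracket: 0.01<=p<0.05

p-value bracket: 0.01<=p<0.05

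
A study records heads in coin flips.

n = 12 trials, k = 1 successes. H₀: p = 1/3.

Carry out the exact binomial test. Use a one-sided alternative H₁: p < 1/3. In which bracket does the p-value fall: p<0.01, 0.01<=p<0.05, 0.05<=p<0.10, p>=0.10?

p-value bracket: 0.05<=p<0.10

Exact binomial: n=12, k=1, p₀=1/3=0.3333
P(X≤1) from Σ C(n,i)·p₀^i·(1−p₀)^(n−i)
p-value (one-sided, H₁ less) = 0.05395
→ bracket: 0.05<=p<0.10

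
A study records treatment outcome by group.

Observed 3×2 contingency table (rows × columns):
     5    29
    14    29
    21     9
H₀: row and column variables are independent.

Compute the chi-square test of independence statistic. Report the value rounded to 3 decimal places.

Row totals [34, 43, 30], col totals [40, 67], n=107
χ² = (5−12.71)²/12.71 + (29−21.29)²/21.29 + (14−16.07)²/16.07 + (29−26.93)²/26.93 + (21−11.21)²/11.21 + (9−18.79)²/18.79 = 21.5316
df = 2

test statistic = 21.532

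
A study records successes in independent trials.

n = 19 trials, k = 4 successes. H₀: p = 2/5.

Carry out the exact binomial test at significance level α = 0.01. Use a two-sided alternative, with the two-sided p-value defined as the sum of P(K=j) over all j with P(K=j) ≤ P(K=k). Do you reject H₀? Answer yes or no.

Exact binomial: n=19, k=4, p₀=2/5=0.4000
P(X=j) = C(n,j)·p₀^j·(1−p₀)^(n−j); p = Σ P(X=j) over j with P(X=j) ≤ P(X=4)
p-value (two-sided) = 0.10484
At α=0.01: p ≥ α → fail to reject H₀

reject H₀: no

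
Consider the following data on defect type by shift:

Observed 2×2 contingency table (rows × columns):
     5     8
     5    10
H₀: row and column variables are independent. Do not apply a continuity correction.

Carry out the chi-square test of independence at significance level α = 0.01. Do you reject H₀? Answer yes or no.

reject H₀: no

Row totals [13, 15], col totals [10, 18], n=28
χ² = (5−4.64)²/4.64 + (8−8.36)²/8.36 + (5−5.36)²/5.36 + (10−9.64)²/9.64 = 0.0798
df = 1
p-value (upper-tail) = 0.77761
At α=0.01: p ≥ α → fail to reject H₀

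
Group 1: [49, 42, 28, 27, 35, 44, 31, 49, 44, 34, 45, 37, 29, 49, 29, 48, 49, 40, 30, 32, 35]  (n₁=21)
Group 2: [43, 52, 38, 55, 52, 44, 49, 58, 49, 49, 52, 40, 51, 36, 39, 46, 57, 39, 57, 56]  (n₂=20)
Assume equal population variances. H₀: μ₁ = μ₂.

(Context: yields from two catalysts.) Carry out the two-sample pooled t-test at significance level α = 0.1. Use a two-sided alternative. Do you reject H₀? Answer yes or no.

x̄₁=38.381, s₁=8.028, n₁=21
x̄₂=48.100, s₂=7.070, n₂=20
s_p² = [20·8.028² + 19·7.070²]/39 = 57.4039
SE = √(s_p²·(1/21+1/20)) = 2.3672
t = (38.381−48.100)/2.3672 = -4.1057
df = 39
p-value (two-sided) = 0.00020
At α=0.1: p < α → reject H₀

reject H₀: yes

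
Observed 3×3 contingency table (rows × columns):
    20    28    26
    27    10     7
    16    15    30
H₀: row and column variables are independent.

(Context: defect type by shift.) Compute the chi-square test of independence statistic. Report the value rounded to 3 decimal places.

Row totals [74, 44, 61], col totals [63, 53, 63], n=179
χ² = (20−26.04)²/26.04 + (28−21.91)²/21.91 + (26−26.04)²/26.04 + (27−15.49)²/15.49 + (10−13.03)²/13.03 + (7−15.49)²/15.49 + (16−21.47)²/21.47 + (15−18.06)²/18.06 + (30−21.47)²/21.47 = 22.3118
df = 4

test statistic = 22.312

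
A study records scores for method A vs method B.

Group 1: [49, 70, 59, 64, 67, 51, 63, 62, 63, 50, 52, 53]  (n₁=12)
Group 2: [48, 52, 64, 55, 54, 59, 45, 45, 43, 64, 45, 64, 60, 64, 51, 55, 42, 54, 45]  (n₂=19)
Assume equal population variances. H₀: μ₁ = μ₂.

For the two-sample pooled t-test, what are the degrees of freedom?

df = n₁ + n₂ − 2 = 12 + 19 − 2 = 29

degrees of freedom = 29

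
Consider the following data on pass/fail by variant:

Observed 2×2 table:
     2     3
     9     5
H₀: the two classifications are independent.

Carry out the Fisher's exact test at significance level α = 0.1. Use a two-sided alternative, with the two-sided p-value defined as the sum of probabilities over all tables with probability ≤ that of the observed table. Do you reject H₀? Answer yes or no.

Margins: r₁=5, r₂=14, c₁=11, c₂=8, n=19
p_obs = C(5,2)·C(14,9)/C(19,11); sum pmf over tables with pmf ≤ p_obs
p-value (two-sided) = 0.60268
At α=0.1: p ≥ α → fail to reject H₀

reject H₀: no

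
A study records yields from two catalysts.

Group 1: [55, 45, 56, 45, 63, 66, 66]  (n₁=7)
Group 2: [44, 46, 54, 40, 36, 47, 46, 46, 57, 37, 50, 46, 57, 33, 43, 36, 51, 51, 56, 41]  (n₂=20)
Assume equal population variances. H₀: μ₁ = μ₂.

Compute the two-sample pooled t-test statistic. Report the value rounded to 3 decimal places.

test statistic = 3.166

x̄₁=56.571, s₁=9.034, n₁=7
x̄₂=45.850, s₂=7.242, n₂=20
s_p² = [6·9.034² + 19·7.242²]/25 = 59.4506
SE = √(s_p²·(1/7+1/20)) = 3.3861
t = (56.571−45.850)/3.3861 = 3.1663
df = 25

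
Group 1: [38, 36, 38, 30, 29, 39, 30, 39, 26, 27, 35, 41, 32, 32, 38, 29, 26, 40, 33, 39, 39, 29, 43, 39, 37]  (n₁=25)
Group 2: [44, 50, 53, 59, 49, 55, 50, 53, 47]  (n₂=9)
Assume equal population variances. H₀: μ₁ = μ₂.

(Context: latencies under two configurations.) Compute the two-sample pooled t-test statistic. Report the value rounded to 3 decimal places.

test statistic = -8.531

x̄₁=34.560, s₁=5.157, n₁=25
x̄₂=51.111, s₂=4.457, n₂=9
s_p² = [24·5.157² + 8·4.457²]/32 = 24.9078
SE = √(s_p²·(1/25+1/9)) = 1.9401
t = (34.560−51.111)/1.9401 = -8.5312
df = 32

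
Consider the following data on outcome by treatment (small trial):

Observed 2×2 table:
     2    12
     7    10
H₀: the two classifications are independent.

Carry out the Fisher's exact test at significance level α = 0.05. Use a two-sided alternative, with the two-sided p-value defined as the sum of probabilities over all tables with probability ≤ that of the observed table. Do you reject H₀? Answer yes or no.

Margins: r₁=14, r₂=17, c₁=9, c₂=22, n=31
p_obs = C(14,2)·C(17,7)/C(31,9); sum pmf over tables with pmf ≤ p_obs
p-value (two-sided) = 0.13166
At α=0.05: p ≥ α → fail to reject H₀

reject H₀: no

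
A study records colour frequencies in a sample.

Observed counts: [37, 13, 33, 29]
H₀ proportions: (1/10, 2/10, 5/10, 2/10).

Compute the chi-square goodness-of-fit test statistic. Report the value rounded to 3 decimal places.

n = 112; E_i = n·p_i = [11.20, 22.40, 56.00, 22.40]
χ² = (37−11.20)²/11.20 + (13−22.40)²/22.40 + (33−56.00)²/56.00 + (29−22.40)²/22.40 = 74.7679
df = 3

test statistic = 74.768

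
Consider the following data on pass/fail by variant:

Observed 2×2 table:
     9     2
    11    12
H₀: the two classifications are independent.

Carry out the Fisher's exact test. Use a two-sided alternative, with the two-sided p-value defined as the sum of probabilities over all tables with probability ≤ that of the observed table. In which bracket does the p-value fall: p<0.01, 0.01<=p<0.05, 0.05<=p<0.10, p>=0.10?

Margins: r₁=11, r₂=23, c₁=20, c₂=14, n=34
p_obs = C(11,9)·C(23,11)/C(34,20); sum pmf over tables with pmf ≤ p_obs
p-value (two-sided) = 0.07642
→ bracket: 0.05<=p<0.10

p-value bracket: 0.05<=p<0.10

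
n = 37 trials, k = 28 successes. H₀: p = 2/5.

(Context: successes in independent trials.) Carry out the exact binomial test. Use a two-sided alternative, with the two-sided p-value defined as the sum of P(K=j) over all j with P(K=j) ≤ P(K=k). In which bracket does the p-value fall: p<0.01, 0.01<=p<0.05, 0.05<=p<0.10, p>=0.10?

Exact binomial: n=37, k=28, p₀=2/5=0.4000
P(X=j) = C(n,j)·p₀^j·(1−p₀)^(n−j); p = Σ P(X=j) over j with P(X=j) ≤ P(X=28)
p-value (two-sided) = 0.00001
→ bracket: p<0.01

p-value bracket: p<0.01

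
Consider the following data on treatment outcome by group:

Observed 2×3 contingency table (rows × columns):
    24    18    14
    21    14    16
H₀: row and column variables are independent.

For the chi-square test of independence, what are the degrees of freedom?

degrees of freedom = 2

df = (r−1)(c−1) = (2−1)·(3−1) = 2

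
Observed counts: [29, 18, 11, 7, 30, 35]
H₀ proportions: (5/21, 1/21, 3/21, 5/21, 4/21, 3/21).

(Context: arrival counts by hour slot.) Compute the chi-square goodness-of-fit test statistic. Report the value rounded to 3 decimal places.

n = 130; E_i = n·p_i = [30.95, 6.19, 18.57, 30.95, 24.76, 18.57]
χ² = (29−30.95)²/30.95 + (18−6.19)²/6.19 + (11−18.57)²/18.57 + (7−30.95)²/30.95 + (30−24.76)²/24.76 + (35−18.57)²/18.57 = 59.9154
df = 5

test statistic = 59.915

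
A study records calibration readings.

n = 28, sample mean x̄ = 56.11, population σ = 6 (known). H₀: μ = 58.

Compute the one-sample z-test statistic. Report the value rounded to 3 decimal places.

test statistic = -1.667

SE = σ/√n = 6/√28 = 1.1339
z = (x̄−μ₀)/SE = (56.11−58)/1.1339 = -1.6668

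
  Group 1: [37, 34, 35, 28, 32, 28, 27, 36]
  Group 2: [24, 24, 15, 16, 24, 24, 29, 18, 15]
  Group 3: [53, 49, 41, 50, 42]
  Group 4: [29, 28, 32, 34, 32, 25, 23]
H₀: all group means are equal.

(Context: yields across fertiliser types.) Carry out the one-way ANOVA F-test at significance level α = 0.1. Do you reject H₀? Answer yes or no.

reject H₀: yes

Group means [32.12, 21.00, 47.00, 29.00], grand mean 30.483
SSB = Σnᵢ(x̄ᵢ−x̄)² = 2210.366; SSW = ΣΣ(x−x̄ᵢ)² = 522.875
MSB = 2210.366/3 = 736.7888; MSW = 522.875/25 = 20.9150
F = MSB/MSW = 35.2278
df = (3, 25)
p-value (upper-tail) = 0.00000
At α=0.1: p < α → reject H₀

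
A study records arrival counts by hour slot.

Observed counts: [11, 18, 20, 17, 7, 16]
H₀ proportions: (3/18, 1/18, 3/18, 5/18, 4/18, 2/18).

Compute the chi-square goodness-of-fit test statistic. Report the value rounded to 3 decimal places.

n = 89; E_i = n·p_i = [14.83, 4.94, 14.83, 24.72, 19.78, 9.89]
χ² = (11−14.83)²/14.83 + (18−4.94)²/4.94 + (20−14.83)²/14.83 + (17−24.72)²/24.72 + (7−19.78)²/19.78 + (16−9.89)²/9.89 = 51.7067
df = 5

test statistic = 51.707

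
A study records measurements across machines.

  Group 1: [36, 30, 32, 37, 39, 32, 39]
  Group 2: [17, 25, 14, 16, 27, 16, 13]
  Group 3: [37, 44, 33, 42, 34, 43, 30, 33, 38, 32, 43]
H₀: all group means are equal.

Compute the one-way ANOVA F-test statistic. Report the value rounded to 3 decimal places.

test statistic = 35.085

Group means [35.00, 18.29, 37.18], grand mean 31.280
SSB = Σnᵢ(x̄ᵢ−x̄)² = 1661.975; SSW = ΣΣ(x−x̄ᵢ)² = 521.065
MSB = 1661.975/2 = 830.9875; MSW = 521.065/22 = 23.6848
F = MSB/MSW = 35.0853
df = (2, 22)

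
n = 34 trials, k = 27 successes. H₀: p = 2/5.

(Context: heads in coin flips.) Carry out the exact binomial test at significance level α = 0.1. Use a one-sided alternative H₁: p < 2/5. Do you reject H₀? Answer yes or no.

Exact binomial: n=34, k=27, p₀=2/5=0.4000
P(X≤27) from Σ C(n,i)·p₀^i·(1−p₀)^(n−i)
p-value (one-sided, H₁ less) = 1.00000
At α=0.1: p ≥ α → fail to reject H₀

reject H₀: no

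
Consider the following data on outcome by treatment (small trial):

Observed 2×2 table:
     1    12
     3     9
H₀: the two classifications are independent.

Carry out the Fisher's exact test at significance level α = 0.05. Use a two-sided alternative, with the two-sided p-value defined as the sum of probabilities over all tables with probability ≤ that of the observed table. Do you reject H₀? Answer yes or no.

reject H₀: no

Margins: r₁=13, r₂=12, c₁=4, c₂=21, n=25
p_obs = C(13,1)·C(12,3)/C(25,4); sum pmf over tables with pmf ≤ p_obs
p-value (two-sided) = 0.32174
At α=0.05: p ≥ α → fail to reject H₀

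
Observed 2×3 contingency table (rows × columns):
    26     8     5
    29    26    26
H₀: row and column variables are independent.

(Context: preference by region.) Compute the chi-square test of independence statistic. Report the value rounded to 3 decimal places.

test statistic = 10.506

Row totals [39, 81], col totals [55, 34, 31], n=120
χ² = (26−17.88)²/17.88 + (8−11.05)²/11.05 + (5−10.07)²/10.07 + (29−37.12)²/37.12 + (26−22.95)²/22.95 + (26−20.93)²/20.93 = 10.5058
df = 2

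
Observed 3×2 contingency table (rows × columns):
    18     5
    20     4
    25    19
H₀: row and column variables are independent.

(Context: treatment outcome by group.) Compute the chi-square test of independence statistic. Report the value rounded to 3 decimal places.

test statistic = 6.304

Row totals [23, 24, 44], col totals [63, 28], n=91
χ² = (18−15.92)²/15.92 + (5−7.08)²/7.08 + (20−16.62)²/16.62 + (4−7.38)²/7.38 + (25−30.46)²/30.46 + (19−13.54)²/13.54 = 6.3036
df = 2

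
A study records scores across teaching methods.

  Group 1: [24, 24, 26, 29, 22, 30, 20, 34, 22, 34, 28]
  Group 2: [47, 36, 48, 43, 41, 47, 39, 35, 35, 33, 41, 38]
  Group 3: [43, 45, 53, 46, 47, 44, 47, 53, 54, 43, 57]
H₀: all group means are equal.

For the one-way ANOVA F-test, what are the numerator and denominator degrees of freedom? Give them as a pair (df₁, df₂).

degrees of freedom = [2, 31]

k = 3 groups, N = 34 total
df = (k−1, N−k) = (3−1, 34−3) = (2, 31)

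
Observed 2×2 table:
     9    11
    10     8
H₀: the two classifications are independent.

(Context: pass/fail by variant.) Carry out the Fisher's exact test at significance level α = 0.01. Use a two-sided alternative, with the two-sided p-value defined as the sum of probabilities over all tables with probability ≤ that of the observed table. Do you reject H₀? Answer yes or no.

Margins: r₁=20, r₂=18, c₁=19, c₂=19, n=38
p_obs = C(20,9)·C(18,10)/C(38,19); sum pmf over tables with pmf ≤ p_obs
p-value (two-sided) = 0.74585
At α=0.01: p ≥ α → fail to reject H₀

reject H₀: no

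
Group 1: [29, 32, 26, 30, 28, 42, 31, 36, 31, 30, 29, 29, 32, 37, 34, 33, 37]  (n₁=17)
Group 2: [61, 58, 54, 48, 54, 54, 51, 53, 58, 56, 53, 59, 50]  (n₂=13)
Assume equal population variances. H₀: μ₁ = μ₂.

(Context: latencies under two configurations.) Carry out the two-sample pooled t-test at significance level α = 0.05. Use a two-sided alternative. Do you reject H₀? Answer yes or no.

x̄₁=32.118, s₁=4.029, n₁=17
x̄₂=54.538, s₂=3.755, n₂=13
s_p² = [16·4.029² + 12·3.755²]/28 = 15.3213
SE = √(s_p²·(1/17+1/13)) = 1.4422
t = (32.118−54.538)/1.4422 = -15.5467
df = 28
p-value (two-sided) = 0.00000
At α=0.05: p < α → reject H₀

reject H₀: yes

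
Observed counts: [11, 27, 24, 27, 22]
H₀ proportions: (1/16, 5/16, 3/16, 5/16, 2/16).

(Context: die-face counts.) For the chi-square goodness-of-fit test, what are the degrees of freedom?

df = k − 1 = 5 − 1 = 4

degrees of freedom = 4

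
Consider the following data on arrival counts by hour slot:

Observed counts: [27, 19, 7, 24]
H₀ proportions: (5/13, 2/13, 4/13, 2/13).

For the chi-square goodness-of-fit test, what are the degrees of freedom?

degrees of freedom = 3

df = k − 1 = 4 − 1 = 3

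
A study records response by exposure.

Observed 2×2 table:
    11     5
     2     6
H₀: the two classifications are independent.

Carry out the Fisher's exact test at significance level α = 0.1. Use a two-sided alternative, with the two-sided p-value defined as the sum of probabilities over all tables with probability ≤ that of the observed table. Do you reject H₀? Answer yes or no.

reject H₀: yes

Margins: r₁=16, r₂=8, c₁=13, c₂=11, n=24
p_obs = C(16,11)·C(8,2)/C(24,13); sum pmf over tables with pmf ≤ p_obs
p-value (two-sided) = 0.08247
At α=0.1: p < α → reject H₀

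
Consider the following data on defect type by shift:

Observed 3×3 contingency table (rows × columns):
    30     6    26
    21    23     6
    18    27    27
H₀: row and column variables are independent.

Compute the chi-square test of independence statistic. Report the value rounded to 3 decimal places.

Row totals [62, 50, 72], col totals [69, 56, 59], n=184
χ² = (30−23.25)²/23.25 + (6−18.87)²/18.87 + (26−19.88)²/19.88 + (21−18.75)²/18.75 + (23−15.22)²/15.22 + (6−16.03)²/16.03 + (18−27.00)²/27.00 + (27−21.91)²/21.91 + (27−23.09)²/23.09 = 27.9932
df = 4

test statistic = 27.993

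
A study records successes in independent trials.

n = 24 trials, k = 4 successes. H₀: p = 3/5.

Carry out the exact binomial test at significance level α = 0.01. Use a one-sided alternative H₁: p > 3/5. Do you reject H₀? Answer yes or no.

Exact binomial: n=24, k=4, p₀=3/5=0.6000
P(X≥4) from Σ C(n,i)·p₀^i·(1−p₀)^(n−i)
p-value (one-sided, H₁ greater) = 1.00000
At α=0.01: p ≥ α → fail to reject H₀

reject H₀: no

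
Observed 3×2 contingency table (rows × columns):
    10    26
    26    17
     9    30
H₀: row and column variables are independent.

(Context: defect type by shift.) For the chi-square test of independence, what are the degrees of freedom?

degrees of freedom = 2

df = (r−1)(c−1) = (3−1)·(2−1) = 2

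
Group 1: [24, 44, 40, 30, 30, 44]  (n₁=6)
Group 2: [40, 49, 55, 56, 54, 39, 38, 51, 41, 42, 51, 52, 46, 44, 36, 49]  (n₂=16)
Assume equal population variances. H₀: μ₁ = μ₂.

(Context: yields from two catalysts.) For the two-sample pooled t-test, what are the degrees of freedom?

df = n₁ + n₂ − 2 = 6 + 16 − 2 = 20

degrees of freedom = 20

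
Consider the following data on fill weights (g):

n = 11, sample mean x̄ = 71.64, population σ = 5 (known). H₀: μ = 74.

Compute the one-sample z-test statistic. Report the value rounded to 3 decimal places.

SE = σ/√n = 5/√11 = 1.5076
z = (x̄−μ₀)/SE = (71.64−74)/1.5076 = -1.5654

test statistic = -1.565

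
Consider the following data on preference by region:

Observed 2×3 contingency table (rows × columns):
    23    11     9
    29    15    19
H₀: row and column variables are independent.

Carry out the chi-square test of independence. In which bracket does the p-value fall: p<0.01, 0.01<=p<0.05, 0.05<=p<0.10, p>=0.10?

Row totals [43, 63], col totals [52, 26, 28], n=106
χ² = (23−21.09)²/21.09 + (11−10.55)²/10.55 + (9−11.36)²/11.36 + (29−30.91)²/30.91 + (15−15.45)²/15.45 + (19−16.64)²/16.64 = 1.1463
df = 2
p-value (upper-tail) = 0.56373
→ bracket: p>=0.10

p-value bracket: p>=0.10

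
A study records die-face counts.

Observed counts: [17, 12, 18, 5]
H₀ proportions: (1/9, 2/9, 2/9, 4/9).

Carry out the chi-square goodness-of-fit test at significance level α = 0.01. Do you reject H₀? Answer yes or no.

n = 52; E_i = n·p_i = [5.78, 11.56, 11.56, 23.11]
χ² = (17−5.78)²/5.78 + (12−11.56)²/11.56 + (18−11.56)²/11.56 + (5−23.11)²/23.11 = 39.6010
df = 3
p-value (upper-tail) = 0.00000
At α=0.01: p < α → reject H₀

reject H₀: yes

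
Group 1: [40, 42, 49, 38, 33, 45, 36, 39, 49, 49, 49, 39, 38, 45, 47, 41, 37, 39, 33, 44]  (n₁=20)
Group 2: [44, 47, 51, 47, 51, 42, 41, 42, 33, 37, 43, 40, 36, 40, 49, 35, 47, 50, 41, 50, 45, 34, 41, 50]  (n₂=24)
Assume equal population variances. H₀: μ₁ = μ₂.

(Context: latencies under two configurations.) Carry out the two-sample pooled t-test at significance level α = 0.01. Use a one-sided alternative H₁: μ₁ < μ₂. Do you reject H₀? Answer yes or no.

reject H₀: no

x̄₁=41.600, s₁=5.266, n₁=20
x̄₂=43.167, s₂=5.616, n₂=24
s_p² = [19·5.266² + 23·5.616²]/42 = 29.8127
SE = √(s_p²·(1/20+1/24)) = 1.6531
t = (41.600−43.167)/1.6531 = -0.9477
df = 42
p-value (one-sided, H₁ less) = 0.17435
At α=0.01: p ≥ α → fail to reject H₀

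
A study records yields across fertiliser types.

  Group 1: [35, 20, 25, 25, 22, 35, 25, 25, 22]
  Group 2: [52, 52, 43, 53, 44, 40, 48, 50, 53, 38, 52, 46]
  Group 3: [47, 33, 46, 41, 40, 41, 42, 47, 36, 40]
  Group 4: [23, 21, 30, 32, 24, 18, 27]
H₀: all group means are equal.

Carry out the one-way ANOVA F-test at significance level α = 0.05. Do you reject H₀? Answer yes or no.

Group means [26.00, 47.58, 41.30, 25.00], grand mean 36.658
SSB = Σnᵢ(x̄ᵢ−x̄)² = 3621.536; SSW = ΣΣ(x−x̄ᵢ)² = 879.017
MSB = 3621.536/3 = 1207.1787; MSW = 879.017/34 = 25.8534
F = MSB/MSW = 46.6932
df = (3, 34)
p-value (upper-tail) = 0.00000
At α=0.05: p < α → reject H₀

reject H₀: yes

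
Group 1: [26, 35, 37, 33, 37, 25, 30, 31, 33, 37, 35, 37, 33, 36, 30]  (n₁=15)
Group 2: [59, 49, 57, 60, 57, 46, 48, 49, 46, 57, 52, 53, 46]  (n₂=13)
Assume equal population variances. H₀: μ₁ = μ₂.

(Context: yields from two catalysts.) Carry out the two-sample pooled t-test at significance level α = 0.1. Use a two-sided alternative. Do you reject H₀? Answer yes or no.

reject H₀: yes

x̄₁=33.000, s₁=3.928, n₁=15
x̄₂=52.231, s₂=5.246, n₂=13
s_p² = [14·3.928² + 12·5.246²]/26 = 21.0118
SE = √(s_p²·(1/15+1/13)) = 1.7370
t = (33.000−52.231)/1.7370 = -11.0714
df = 26
p-value (two-sided) = 0.00000
At α=0.1: p < α → reject H₀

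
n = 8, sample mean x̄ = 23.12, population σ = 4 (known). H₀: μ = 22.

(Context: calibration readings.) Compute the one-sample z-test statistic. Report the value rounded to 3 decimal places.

test statistic = 0.792

SE = σ/√n = 4/√8 = 1.4142
z = (x̄−μ₀)/SE = (23.12−22)/1.4142 = 0.7920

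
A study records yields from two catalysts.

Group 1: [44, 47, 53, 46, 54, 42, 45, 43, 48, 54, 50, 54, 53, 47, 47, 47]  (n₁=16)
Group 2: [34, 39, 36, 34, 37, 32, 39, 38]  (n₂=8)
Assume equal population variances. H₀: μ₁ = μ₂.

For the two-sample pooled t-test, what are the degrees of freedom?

degrees of freedom = 22

df = n₁ + n₂ − 2 = 16 + 8 − 2 = 22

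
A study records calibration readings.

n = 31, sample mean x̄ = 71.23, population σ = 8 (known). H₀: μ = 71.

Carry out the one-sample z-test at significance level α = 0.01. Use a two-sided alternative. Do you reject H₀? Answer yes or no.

reject H₀: no

SE = σ/√n = 8/√31 = 1.4368
z = (x̄−μ₀)/SE = (71.23−71)/1.4368 = 0.1601
p-value (two-sided) = 0.87282
At α=0.01: p ≥ α → fail to reject H₀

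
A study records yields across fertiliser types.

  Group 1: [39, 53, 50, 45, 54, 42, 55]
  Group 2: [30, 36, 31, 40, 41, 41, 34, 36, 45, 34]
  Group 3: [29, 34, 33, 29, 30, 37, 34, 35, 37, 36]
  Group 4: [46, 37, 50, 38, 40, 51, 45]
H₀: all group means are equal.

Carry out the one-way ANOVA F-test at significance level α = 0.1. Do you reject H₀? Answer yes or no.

reject H₀: yes

Group means [48.29, 36.80, 33.40, 43.86], grand mean 39.618
SSB = Σnᵢ(x̄ᵢ−x̄)² = 1117.744; SSW = ΣΣ(x−x̄ᵢ)² = 726.286
MSB = 1117.744/3 = 372.5812; MSW = 726.286/30 = 24.2095
F = MSB/MSW = 15.3899
df = (3, 30)
p-value (upper-tail) = 0.00000
At α=0.1: p < α → reject H₀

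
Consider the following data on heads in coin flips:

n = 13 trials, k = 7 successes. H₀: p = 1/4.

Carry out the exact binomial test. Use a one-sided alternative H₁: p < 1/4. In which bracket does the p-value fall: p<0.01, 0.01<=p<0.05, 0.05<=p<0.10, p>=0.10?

Exact binomial: n=13, k=7, p₀=1/4=0.2500
P(X≤7) from Σ C(n,i)·p₀^i·(1−p₀)^(n−i)
p-value (one-sided, H₁ less) = 0.99435
→ bracket: p>=0.10

p-value bracket: p>=0.10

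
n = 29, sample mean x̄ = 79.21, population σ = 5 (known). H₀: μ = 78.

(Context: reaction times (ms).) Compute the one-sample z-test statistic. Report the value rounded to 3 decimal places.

test statistic = 1.303

SE = σ/√n = 5/√29 = 0.9285
z = (x̄−μ₀)/SE = (79.21−78)/0.9285 = 1.3032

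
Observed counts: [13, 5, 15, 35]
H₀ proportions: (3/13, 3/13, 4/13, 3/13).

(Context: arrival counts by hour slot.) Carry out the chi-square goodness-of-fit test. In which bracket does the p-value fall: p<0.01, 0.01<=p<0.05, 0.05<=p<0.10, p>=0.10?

n = 68; E_i = n·p_i = [15.69, 15.69, 20.92, 15.69]
χ² = (13−15.69)²/15.69 + (5−15.69)²/15.69 + (15−20.92)²/20.92 + (35−15.69)²/15.69 = 33.1801
df = 3
p-value (upper-tail) = 0.00000
→ bracket: p<0.01

p-value bracket: p<0.01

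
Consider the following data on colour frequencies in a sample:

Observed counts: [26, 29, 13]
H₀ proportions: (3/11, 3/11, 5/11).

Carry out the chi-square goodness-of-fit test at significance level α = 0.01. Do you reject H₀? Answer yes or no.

reject H₀: yes

n = 68; E_i = n·p_i = [18.55, 18.55, 30.91]
χ² = (26−18.55)²/18.55 + (29−18.55)²/18.55 + (13−30.91)²/30.91 = 19.2667
df = 2
p-value (upper-tail) = 0.00007
At α=0.01: p < α → reject H₀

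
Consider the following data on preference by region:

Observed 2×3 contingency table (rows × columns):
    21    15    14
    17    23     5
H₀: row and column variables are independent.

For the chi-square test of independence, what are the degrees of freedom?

degrees of freedom = 2

df = (r−1)(c−1) = (2−1)·(3−1) = 2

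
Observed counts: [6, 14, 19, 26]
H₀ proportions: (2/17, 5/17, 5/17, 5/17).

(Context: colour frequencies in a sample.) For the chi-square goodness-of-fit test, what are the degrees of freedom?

degrees of freedom = 3

df = k − 1 = 4 − 1 = 3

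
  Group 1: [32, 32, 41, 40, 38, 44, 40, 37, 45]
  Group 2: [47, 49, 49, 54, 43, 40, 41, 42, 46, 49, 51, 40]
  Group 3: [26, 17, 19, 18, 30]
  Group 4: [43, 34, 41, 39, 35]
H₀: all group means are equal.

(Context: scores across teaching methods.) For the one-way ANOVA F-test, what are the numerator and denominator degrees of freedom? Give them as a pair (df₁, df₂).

k = 4 groups, N = 31 total
df = (k−1, N−k) = (4−1, 31−4) = (3, 27)

degrees of freedom = [3, 27]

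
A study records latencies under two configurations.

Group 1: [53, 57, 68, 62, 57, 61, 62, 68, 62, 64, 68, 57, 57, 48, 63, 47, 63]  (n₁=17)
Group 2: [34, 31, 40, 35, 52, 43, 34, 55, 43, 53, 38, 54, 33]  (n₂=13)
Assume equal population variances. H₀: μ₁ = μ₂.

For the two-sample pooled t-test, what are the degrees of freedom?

df = n₁ + n₂ − 2 = 17 + 13 − 2 = 28

degrees of freedom = 28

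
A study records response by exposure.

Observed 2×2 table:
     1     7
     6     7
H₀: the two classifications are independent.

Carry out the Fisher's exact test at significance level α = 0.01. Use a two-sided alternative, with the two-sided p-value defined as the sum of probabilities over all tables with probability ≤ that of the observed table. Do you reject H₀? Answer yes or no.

reject H₀: no

Margins: r₁=8, r₂=13, c₁=7, c₂=14, n=21
p_obs = C(8,1)·C(13,6)/C(21,7); sum pmf over tables with pmf ≤ p_obs
p-value (two-sided) = 0.17358
At α=0.01: p ≥ α → fail to reject H₀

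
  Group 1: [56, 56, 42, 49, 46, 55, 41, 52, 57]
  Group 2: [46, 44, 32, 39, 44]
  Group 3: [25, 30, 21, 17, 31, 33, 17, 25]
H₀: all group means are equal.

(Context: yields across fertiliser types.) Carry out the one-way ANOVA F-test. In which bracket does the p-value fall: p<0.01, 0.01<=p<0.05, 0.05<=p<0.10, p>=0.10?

Group means [50.44, 41.00, 24.88], grand mean 39.000
SSB = Σnᵢ(x̄ᵢ−x̄)² = 2794.903; SSW = ΣΣ(x−x̄ᵢ)² = 707.097
MSB = 2794.903/2 = 1397.4514; MSW = 707.097/19 = 37.2156
F = MSB/MSW = 37.5501
df = (2, 19)
p-value (upper-tail) = 0.00000
→ bracket: p<0.01

p-value bracket: p<0.01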